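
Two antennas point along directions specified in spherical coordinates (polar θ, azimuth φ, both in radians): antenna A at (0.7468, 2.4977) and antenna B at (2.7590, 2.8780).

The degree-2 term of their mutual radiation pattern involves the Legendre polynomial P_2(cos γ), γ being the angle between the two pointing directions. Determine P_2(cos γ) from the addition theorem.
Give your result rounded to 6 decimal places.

-0.202525

Addition theorem: P_2(cos γ) = (4π/5) Σ_m Y*_{lm}(Ω₁) Y_{lm}(Ω₂), m = −2…2:
  [-2]  conj(Y_{2,-2})(Ω₁) = +0.049774-0.171152i ; Y_{2,-2}(Ω₂) = +0.046527+0.027085i ; Δ = +0.006951-0.006615i
  [-1]  conj(Y_{2,-1})(Ω₁) = -0.308009+0.231195i ; Y_{2,-1}(Ω₂) = +0.258319+0.069713i ; Δ = -0.095682+0.038250i
  [+0]  conj(Y_{2,0})(Ω₁) = +0.194180-0.000000i ; Y_{2,0}(Ω₂) = +0.498912+0.000000i ; Δ = +0.096879+0.000000i
  [+1]  conj(Y_{2,1})(Ω₁) = +0.308009+0.231195i ; Y_{2,1}(Ω₂) = -0.258319+0.069713i ; Δ = -0.095682-0.038250i
  [+2]  conj(Y_{2,2})(Ω₁) = +0.049774+0.171152i ; Y_{2,2}(Ω₂) = +0.046527-0.027085i ; Δ = +0.006951+0.006615i
Total Σ_m = -0.080582-0.000000i. Multiply by 2.513274: -0.202525-0.000000i. P_2(cos γ) = -0.202525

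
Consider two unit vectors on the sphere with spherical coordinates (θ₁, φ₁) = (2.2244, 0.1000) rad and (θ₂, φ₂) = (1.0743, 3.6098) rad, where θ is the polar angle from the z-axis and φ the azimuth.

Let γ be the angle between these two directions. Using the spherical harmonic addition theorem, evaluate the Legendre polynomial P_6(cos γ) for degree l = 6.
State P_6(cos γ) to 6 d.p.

0.084606

Addition theorem: P_6(cos γ) = (4π/13) Σ_m Y*_{lm}(Ω₁) Y_{lm}(Ω₂), m = −6…6:
  m=-6: 0.09983 + 0.06829j × -0.21100 - 0.07283j = -0.01609 - 0.02168j  (running Σ = -0.01609 - 0.02168j)
  m=-5: -0.28162 - 0.15385j × 0.29169 + 0.30067j = -0.03589 - 0.12955j  (running Σ = -0.05198 - 0.15123j)
  m=-4: 0.40037 + 0.16927j × -0.09489 - 0.30456j = 0.01356 - 0.13800j  (running Σ = -0.03841 - 0.28923j)
  m=-3: -0.20202 - 0.06249j × 0.01758 - 0.10484j = -0.01010 + 0.02008j  (running Σ = -0.04852 - 0.26915j)
  m=-2: -0.23017 - 0.04666j × -0.20673 + 0.28094j = 0.06069 - 0.05502j  (running Σ = 0.01217 - 0.32416j)
  m=-1: 0.31280 + 0.03138j × 0.01665 - 0.00842j = 0.00547 - 0.00211j  (running Σ = 0.01764 - 0.32628j)
  m=0: 0.15488 + 0.00000j × 0.33727 + 0.00000j = 0.05224 + 0.00000j  (running Σ = 0.06988 - 0.32628j)
  m=1: -0.31280 + 0.03138j × -0.01665 - 0.00842j = 0.00547 + 0.00211j  (running Σ = 0.07536 - 0.32416j)
  m=2: -0.23017 + 0.04666j × -0.20673 - 0.28094j = 0.06069 + 0.05502j  (running Σ = 0.13604 - 0.26915j)
  m=3: 0.20202 - 0.06249j × -0.01758 - 0.10484j = -0.01010 - 0.02008j  (running Σ = 0.12594 - 0.28923j)
  m=4: 0.40037 - 0.16927j × -0.09489 + 0.30456j = 0.01356 + 0.13800j  (running Σ = 0.13950 - 0.15123j)
  m=5: 0.28162 - 0.15385j × -0.29169 + 0.30067j = -0.03589 + 0.12955j  (running Σ = 0.10362 - 0.02168j)
  m=6: 0.09983 - 0.06829j × -0.21100 + 0.07283j = -0.01609 + 0.02168j  (running Σ = 0.08753 - 0.00000j)
Accumulated sum 0.08753 - 0.00000j; after 4π/(2l+1) scaling, 0.08461 - 0.00000j ⇒ P_6 = 0.084606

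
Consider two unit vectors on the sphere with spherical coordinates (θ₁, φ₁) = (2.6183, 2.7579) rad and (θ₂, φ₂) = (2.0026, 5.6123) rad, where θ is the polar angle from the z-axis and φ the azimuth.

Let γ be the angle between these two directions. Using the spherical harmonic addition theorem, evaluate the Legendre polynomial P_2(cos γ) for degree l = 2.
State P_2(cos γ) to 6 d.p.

Addition theorem: P_2(cos γ) = (4π/5) Σ_m Y*_{lm}(Ω₁) Y_{lm}(Ω₂), m = −2…2:
  m=-2: 0.06943 - 0.06697j × 0.07234 + 0.31030j = 0.02580 + 0.01670j  (running Σ = 0.02580 + 0.01670j)
  m=-1: 0.31009 - 0.12518j × -0.23000 - 0.18255j = -0.09417 - 0.02781j  (running Σ = -0.06837 - 0.01112j)
  m=0: 0.39449 + 0.00000j × -0.14967 + 0.00000j = -0.05904 + 0.00000j  (running Σ = -0.12741 - 0.01112j)
  m=1: -0.31009 - 0.12518j × 0.23000 - 0.18255j = -0.09417 + 0.02781j  (running Σ = -0.22159 + 0.01670j)
  m=2: 0.06943 + 0.06697j × 0.07234 - 0.31030j = 0.02580 - 0.01670j  (running Σ = -0.19578 + 0.00000j)
Total Σ_m = -0.19578 + 0.00000j. Multiply by 2.513274: -0.49206 + 0.00000j. P_2(cos γ) = -0.492056

-0.492056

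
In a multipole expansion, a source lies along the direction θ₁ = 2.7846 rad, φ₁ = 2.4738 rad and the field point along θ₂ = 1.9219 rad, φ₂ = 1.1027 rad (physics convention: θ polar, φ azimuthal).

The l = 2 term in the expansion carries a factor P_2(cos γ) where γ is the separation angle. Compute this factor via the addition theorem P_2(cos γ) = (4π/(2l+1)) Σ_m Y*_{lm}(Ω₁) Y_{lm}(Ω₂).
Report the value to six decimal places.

Summing Y*_{l m}(θ₁,φ₁)·Y_{l m}(θ₂,φ₂) over m ∈ [−2, 2]; prefactor 4π/(2·2+1) = 2.513274:
  m=-2: Y*=0.01099 - 0.04587j  Y=-0.20192 - 0.27427j  product -0.01480 + 0.00625j
  m=-1: Y*=0.19862 - 0.15664j  Y=-0.11257 + 0.22266j  product 0.01252 + 0.06186j
  m=+0: Y*=0.51524 + 0.00000j  Y=-0.20347 + 0.00000j  product -0.10483 + 0.00000j
  m=+1: Y*=-0.19862 - 0.15664j  Y=0.11257 + 0.22266j  product 0.01252 - 0.06186j
  m=+2: Y*=0.01099 + 0.04587j  Y=-0.20192 + 0.27427j  product -0.01480 - 0.00625j
Accumulated sum -0.10940 - 0.00000j; after 4π/(2l+1) scaling, -0.27495 - 0.00000j ⇒ P_2 = -0.274948

-0.274948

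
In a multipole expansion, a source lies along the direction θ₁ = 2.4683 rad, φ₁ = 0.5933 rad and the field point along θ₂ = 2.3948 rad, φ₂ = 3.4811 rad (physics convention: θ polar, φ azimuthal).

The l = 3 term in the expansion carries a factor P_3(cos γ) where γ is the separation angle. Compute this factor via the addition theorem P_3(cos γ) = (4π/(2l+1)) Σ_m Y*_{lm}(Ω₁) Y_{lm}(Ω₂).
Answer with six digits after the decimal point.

Summing Y*_{l m}(θ₁,φ₁)·Y_{l m}(θ₂,φ₂) over m ∈ [−3, 3]; prefactor 4π/(2·3+1) = 1.795196:
  term(m=-3) = -0.00958 - 0.00913j   from Y*(Ω₁)=-0.02100 + 0.09896j, Y(Ω₂)=-0.06861 + 0.11133j
  term(m=-2) = 0.09396 + 0.05226j   from Y*(Ω₁)=-0.11644 - 0.28801j, Y(Ω₂)=-0.26931 + 0.21735j
  term(m=-1) = -0.14904 - 0.03866j   from Y*(Ω₁)=0.34350 + 0.23164j, Y(Ω₂)=-0.35042 + 0.12376j
  term(m=+0) = -0.00137 + 0.00000j   from Y*(Ω₁)=-0.01629 + 0.00000j, Y(Ω₂)=0.08412 + 0.00000j
  term(m=+1) = -0.14904 + 0.03866j   from Y*(Ω₁)=-0.34350 + 0.23164j, Y(Ω₂)=0.35042 + 0.12376j
  term(m=+2) = 0.09396 - 0.05226j   from Y*(Ω₁)=-0.11644 + 0.28801j, Y(Ω₂)=-0.26931 - 0.21735j
  term(m=+3) = -0.00958 + 0.00913j   from Y*(Ω₁)=0.02100 + 0.09896j, Y(Ω₂)=0.06861 + 0.11133j
Accumulated sum -0.13068 - 0.00000j; after 4π/(2l+1) scaling, -0.23460 - 0.00000j ⇒ P_3 = -0.234596

-0.234596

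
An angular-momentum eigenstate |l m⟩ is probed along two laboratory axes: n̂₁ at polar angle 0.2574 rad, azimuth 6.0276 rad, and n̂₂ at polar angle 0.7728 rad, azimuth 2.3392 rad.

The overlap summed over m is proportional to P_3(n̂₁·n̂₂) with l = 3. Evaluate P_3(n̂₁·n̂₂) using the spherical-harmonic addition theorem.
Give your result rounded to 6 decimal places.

Addition theorem: P_3(cos γ) = (4π/7) Σ_m Y*_{lm}(Ω₁) Y_{lm}(Ω₂), m = −3…3:
  m=-3: 0.00496 - 0.00478j × 0.10537 - 0.09514j = 0.00007 - 0.00097j  (running Σ = 0.00007 - 0.00097j)
  m=-2: 0.05586 - 0.03133j × -0.01212 + 0.35643j = 0.01049 + 0.02029j  (running Σ = 0.01056 + 0.01931j)
  m=-1: 0.29260 - 0.07646j × -0.24509 - 0.25356j = -0.09110 - 0.05545j  (running Σ = -0.08054 - 0.03614j)
  m=0: 0.60483 + 0.00000j × -0.11676 + 0.00000j = -0.07062 + 0.00000j  (running Σ = -0.15116 - 0.03614j)
  m=1: -0.29260 - 0.07646j × 0.24509 - 0.25356j = -0.09110 + 0.05545j  (running Σ = -0.24226 + 0.01931j)
  m=2: 0.05586 + 0.03133j × -0.01212 - 0.35643j = 0.01049 - 0.02029j  (running Σ = -0.23177 - 0.00097j)
  m=3: -0.00496 - 0.00478j × -0.10537 - 0.09514j = 0.00007 + 0.00097j  (running Σ = -0.23170 - 0.00000j)
Total Σ_m = -0.23170 - 0.00000j. Multiply by 1.795196: -0.41595 - 0.00000j. P_3(cos γ) = -0.415953

-0.415953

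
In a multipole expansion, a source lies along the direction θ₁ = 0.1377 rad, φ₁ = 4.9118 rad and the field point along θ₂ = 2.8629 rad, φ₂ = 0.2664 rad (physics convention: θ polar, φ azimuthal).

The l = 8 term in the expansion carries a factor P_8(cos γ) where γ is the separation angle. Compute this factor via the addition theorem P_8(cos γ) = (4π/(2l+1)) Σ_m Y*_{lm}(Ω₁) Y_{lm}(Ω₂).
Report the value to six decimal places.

Term-by-term m-sum for l=8 (normalisation 4π/17 = 0.739198):
  term(m=-8) = +0.000000-0.000000i   from Y*(Ω₁)=-0.000000+0.000000i, Y(Ω₂)=-0.000009-0.000014i
  term(m=-7) = -0.000000-0.000000i   from Y*(Ω₁)=-0.000002+0.000000i, Y(Ω₂)=+0.000068+0.000226i
  term(m=-6) = -0.000000+0.000000i   from Y*(Ω₁)=-0.000013-0.000032i, Y(Ω₂)=-0.000058-0.002098i
  term(m=-5) = +0.000002+0.000006i   from Y*(Ω₁)=+0.000386-0.000250i, Y(Ω₂)=-0.003165+0.013003i
  term(m=-4) = +0.000278-0.000076i   from Y*(Ω₁)=+0.003193+0.003272i, Y(Ω₂)=+0.030477-0.055106i
  term(m=-3) = -0.001443-0.007082i   from Y*(Ω₁)=-0.018946+0.027799i, Y(Ω₂)=-0.149801+0.153994i
  term(m=-2) = -0.085724+0.011554i   from Y*(Ω₁)=-0.161205-0.067933i, Y(Ω₂)=+0.425927-0.251163i
  term(m=-1) = +0.023599+0.351749i   from Y*(Ω₁)=+0.113082-0.559544i, Y(Ω₂)=-0.595779+0.162580i
  term(m=+0) = +0.016893+0.000000i   from Y*(Ω₁)=+0.798469-0.000000i, Y(Ω₂)=+0.021157+0.000000i
  term(m=+1) = +0.023599-0.351749i   from Y*(Ω₁)=-0.113082-0.559544i, Y(Ω₂)=+0.595779+0.162580i
  term(m=+2) = -0.085724-0.011554i   from Y*(Ω₁)=-0.161205+0.067933i, Y(Ω₂)=+0.425927+0.251163i
  term(m=+3) = -0.001443+0.007082i   from Y*(Ω₁)=+0.018946+0.027799i, Y(Ω₂)=+0.149801+0.153994i
  term(m=+4) = +0.000278+0.000076i   from Y*(Ω₁)=+0.003193-0.003272i, Y(Ω₂)=+0.030477+0.055106i
  term(m=+5) = +0.000002-0.000006i   from Y*(Ω₁)=-0.000386-0.000250i, Y(Ω₂)=+0.003165+0.013003i
  term(m=+6) = -0.000000-0.000000i   from Y*(Ω₁)=-0.000013+0.000032i, Y(Ω₂)=-0.000058+0.002098i
  term(m=+7) = -0.000000+0.000000i   from Y*(Ω₁)=+0.000002+0.000000i, Y(Ω₂)=-0.000068+0.000226i
  term(m=+8) = +0.000000+0.000000i   from Y*(Ω₁)=-0.000000-0.000000i, Y(Ω₂)=-0.000009+0.000014i
Total Σ_m = -0.109683+0.000000i. Multiply by 0.739198: -0.081078+0.000000i. P_8(cos γ) = -0.081078

-0.081078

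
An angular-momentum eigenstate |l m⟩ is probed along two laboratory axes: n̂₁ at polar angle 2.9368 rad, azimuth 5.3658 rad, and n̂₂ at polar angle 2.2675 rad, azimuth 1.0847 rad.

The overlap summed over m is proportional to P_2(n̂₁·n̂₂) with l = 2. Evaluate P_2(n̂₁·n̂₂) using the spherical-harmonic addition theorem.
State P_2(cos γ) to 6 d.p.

-0.024410

Expand P_2 via completeness: Σ_{m} conj(Y_{2,m}) at Ω₁ times Y_{2,m} at Ω₂ —
  term(m=-2) = -0.00236 + 0.00276j   from Y*(Ω₁)=-0.00417 - 0.01542j, Y(Ω₂)=-0.12804 - 0.18771j
  term(m=-1) = -0.02445 - 0.05313j   from Y*(Ω₁)=-0.09351 + 0.12214j, Y(Ω₂)=-0.17763 + 0.33617j
  term(m=+0) = 0.04391 + 0.00000j   from Y*(Ω₁)=0.59165 + 0.00000j, Y(Ω₂)=0.07421 + 0.00000j
  term(m=+1) = -0.02445 + 0.05313j   from Y*(Ω₁)=0.09351 + 0.12214j, Y(Ω₂)=0.17763 + 0.33617j
  term(m=+2) = -0.00236 - 0.00276j   from Y*(Ω₁)=-0.00417 + 0.01542j, Y(Ω₂)=-0.12804 + 0.18771j
Σ over m = -0.00971 + 0.00000j; ×(4π/5) → -0.02441 + 0.00000j. Real part: -0.024410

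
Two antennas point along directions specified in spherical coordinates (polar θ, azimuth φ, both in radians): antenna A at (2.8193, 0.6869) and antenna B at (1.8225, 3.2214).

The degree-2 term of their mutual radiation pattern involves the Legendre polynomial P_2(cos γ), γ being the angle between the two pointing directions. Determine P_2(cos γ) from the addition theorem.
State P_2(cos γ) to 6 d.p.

-0.499630

Summing Y*_{l m}(θ₁,φ₁)·Y_{l m}(θ₂,φ₂) over m ∈ [−2, 2]; prefactor 4π/(2·2+1) = 2.513274:
  m=-2: Y*=+0.007585+0.038004i  Y=+0.357709-0.057585i  product +0.004902+0.013157i
  m=-1: Y*=-0.179463-0.147184i  Y=+0.185751-0.014856i  product -0.035522-0.024673i
  m=+0: Y*=+0.535858-0.000000i  Y=-0.256702+0.000000i  product -0.137556+0.000000i
  m=+1: Y*=+0.179463-0.147184i  Y=-0.185751-0.014856i  product -0.035522+0.024673i
  m=+2: Y*=+0.007585-0.038004i  Y=+0.357709+0.057585i  product +0.004902-0.013157i
Accumulated sum -0.198796+0.000000i; after 4π/(2l+1) scaling, -0.499630+0.000000i ⇒ P_2 = -0.499630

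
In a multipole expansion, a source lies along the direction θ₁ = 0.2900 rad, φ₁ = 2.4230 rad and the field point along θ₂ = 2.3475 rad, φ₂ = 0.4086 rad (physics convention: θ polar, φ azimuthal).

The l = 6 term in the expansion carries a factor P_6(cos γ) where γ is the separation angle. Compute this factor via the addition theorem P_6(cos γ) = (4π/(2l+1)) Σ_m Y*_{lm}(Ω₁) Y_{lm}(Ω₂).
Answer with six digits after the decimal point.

Term-by-term m-sum for l=6 (normalisation 4π/13 = 0.966644):
  m=-6: -0.000103+0.000243i × -0.049044-0.040477i = +0.000015-0.000008i  (running Σ = +0.000015-0.000008i)
  m=-5: +0.002759-0.001337i × +0.098469+0.192796i = +0.000529+0.000400i  (running Σ = +0.000544+0.000392i)
  m=-4: -0.020939-0.005732i × -0.025846-0.405807i = -0.001785+0.008645i  (running Σ = -0.001241+0.009038i)
  m=-3: +0.057223+0.086399i × -0.134700+0.374824i = -0.040093+0.009811i  (running Σ = -0.041333+0.018848i)
  m=-2: +0.043622-0.324538i × +0.013840-0.014750i = -0.004183-0.005135i  (running Σ = -0.045516+0.013713i)
  m=-1: -0.448401+0.392163i × +0.335211-0.145136i = -0.093392+0.196536i  (running Σ = -0.138909+0.210250i)
  m=0: +0.296482-0.000000i × -0.130524+0.000000i = -0.038698+0.000000i  (running Σ = -0.177607+0.210250i)
  m=1: +0.448401+0.392163i × -0.335211-0.145136i = -0.093392-0.196536i  (running Σ = -0.270999+0.013713i)
  m=2: +0.043622+0.324538i × +0.013840+0.014750i = -0.004183+0.005135i  (running Σ = -0.275182+0.018848i)
  m=3: -0.057223+0.086399i × +0.134700+0.374824i = -0.040093-0.009811i  (running Σ = -0.315275+0.009038i)
  m=4: -0.020939+0.005732i × -0.025846+0.405807i = -0.001785-0.008645i  (running Σ = -0.317060+0.000392i)
  m=5: -0.002759-0.001337i × -0.098469+0.192796i = +0.000529-0.000400i  (running Σ = -0.316530-0.000008i)
  m=6: -0.000103-0.000243i × -0.049044+0.040477i = +0.000015+0.000008i  (running Σ = -0.316516-0.000000i)
Accumulated sum -0.316516-0.000000i; after 4π/(2l+1) scaling, -0.305958-0.000000i ⇒ P_6 = -0.305958

-0.305958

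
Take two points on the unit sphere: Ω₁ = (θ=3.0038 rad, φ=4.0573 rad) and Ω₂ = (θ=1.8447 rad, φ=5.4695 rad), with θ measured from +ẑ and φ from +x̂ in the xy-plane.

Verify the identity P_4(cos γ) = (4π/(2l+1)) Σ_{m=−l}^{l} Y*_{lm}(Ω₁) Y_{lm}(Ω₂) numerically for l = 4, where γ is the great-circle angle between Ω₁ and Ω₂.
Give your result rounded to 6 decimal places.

Term-by-term m-sum for l=4 (normalisation 4π/9 = 1.396263):
  [-4]  conj(Y_{4,-4})(Ω₁) = -0.00014 - 0.00008j ; Y_{4,-4}(Ω₂) = -0.37771 - 0.04292j ; Δ = 0.00005 + 0.00004j
  [-3]  conj(Y_{4,-3})(Ω₁) = -0.00297 + 0.00123j ; Y_{4,-3}(Ω₂) = 0.23095 - 0.19474j ; Δ = -0.00044 + 0.00086j
  [-2]  conj(Y_{4,-2})(Ω₁) = -0.00954 + 0.03578j ; Y_{4,-2}(Ω₂) = 0.00855 - 0.15101j ; Δ = 0.00532 + 0.00175j
  [-1]  conj(Y_{4,-1})(Ω₁) = 0.15168 + 0.19743j ; Y_{4,-1}(Ω₂) = 0.21051 + 0.22277j ; Δ = -0.01205 + 0.07535j
  [+0]  conj(Y_{4,0})(Ω₁) = 0.76777 + 0.00000j ; Y_{4,0}(Ω₂) = 0.10498 + 0.00000j ; Δ = 0.08060 + 0.00000j
  [+1]  conj(Y_{4,1})(Ω₁) = -0.15168 + 0.19743j ; Y_{4,1}(Ω₂) = -0.21051 + 0.22277j ; Δ = -0.01205 - 0.07535j
  [+2]  conj(Y_{4,2})(Ω₁) = -0.00954 - 0.03578j ; Y_{4,2}(Ω₂) = 0.00855 + 0.15101j ; Δ = 0.00532 - 0.00175j
  [+3]  conj(Y_{4,3})(Ω₁) = 0.00297 + 0.00123j ; Y_{4,3}(Ω₂) = -0.23095 - 0.19474j ; Δ = -0.00044 - 0.00086j
  [+4]  conj(Y_{4,4})(Ω₁) = -0.00014 + 0.00008j ; Y_{4,4}(Ω₂) = -0.37771 + 0.04292j ; Δ = 0.00005 - 0.00004j
Σ over m = 0.06635 + 0.00000j; ×(4π/9) → 0.09264 + 0.00000j. Real part: 0.092643

0.092643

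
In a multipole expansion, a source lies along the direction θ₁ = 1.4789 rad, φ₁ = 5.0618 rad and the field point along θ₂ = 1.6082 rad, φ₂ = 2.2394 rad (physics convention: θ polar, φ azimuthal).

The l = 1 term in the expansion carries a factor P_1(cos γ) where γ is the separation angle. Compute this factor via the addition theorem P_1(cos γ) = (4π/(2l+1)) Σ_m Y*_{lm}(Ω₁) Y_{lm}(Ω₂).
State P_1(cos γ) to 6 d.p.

Addition theorem: P_1(cos γ) = (4π/3) Σ_m Y*_{lm}(Ω₁) Y_{lm}(Ω₂), m = −1…1:
  m=-1: 0.11778 - 0.32325j × -0.21402 - 0.27092j = -0.11278 + 0.03727j  (running Σ = -0.11278 + 0.03727j)
  m=0: 0.04484 + 0.00000j × -0.01827 + 0.00000j = -0.00082 + 0.00000j  (running Σ = -0.11360 + 0.03727j)
  m=1: -0.11778 - 0.32325j × 0.21402 - 0.27092j = -0.11278 - 0.03727j  (running Σ = -0.22638 + 0.00000j)
Σ over m = -0.22638 + 0.00000j; ×(4π/3) → -0.94825 + 0.00000j. Real part: -0.948253

-0.948253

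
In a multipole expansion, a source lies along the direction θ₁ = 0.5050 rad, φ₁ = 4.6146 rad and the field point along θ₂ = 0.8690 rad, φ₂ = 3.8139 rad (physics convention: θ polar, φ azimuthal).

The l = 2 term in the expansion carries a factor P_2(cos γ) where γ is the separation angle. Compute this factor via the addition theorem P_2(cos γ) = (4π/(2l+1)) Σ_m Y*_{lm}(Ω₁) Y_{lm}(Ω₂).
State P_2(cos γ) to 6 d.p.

0.514106

Addition theorem: P_2(cos γ) = (4π/5) Σ_m Y*_{lm}(Ω₁) Y_{lm}(Ω₂), m = −2…2:
  [-2]  conj(Y_{2,-2})(Ω₁) = (-0.088691, 0.017571) ; Y_{2,-2}(Ω₂) = (0.050521, -0.219542) ; Δ = (-0.000623, 0.020359)
  [-1]  conj(Y_{2,-1})(Ω₁) = (-0.031937, -0.325547) ; Y_{2,-1}(Ω₂) = (-0.298001, 0.237214) ; Δ = (0.086741, 0.089437)
  [+0]  conj(Y_{2,0})(Ω₁) = (0.409312, -0.000000) ; Y_{2,0}(Ω₂) = (0.078962, 0.000000) ; Δ = (0.032320, 0.000000)
  [+1]  conj(Y_{2,1})(Ω₁) = (0.031937, -0.325547) ; Y_{2,1}(Ω₂) = (0.298001, 0.237214) ; Δ = (0.086741, -0.089437)
  [+2]  conj(Y_{2,2})(Ω₁) = (-0.088691, -0.017571) ; Y_{2,2}(Ω₂) = (0.050521, 0.219542) ; Δ = (-0.000623, -0.020359)
Total Σ_m = (0.204556, 0.000000). Multiply by 2.513274: (0.514106, 0.000000). P_2(cos γ) = 0.514106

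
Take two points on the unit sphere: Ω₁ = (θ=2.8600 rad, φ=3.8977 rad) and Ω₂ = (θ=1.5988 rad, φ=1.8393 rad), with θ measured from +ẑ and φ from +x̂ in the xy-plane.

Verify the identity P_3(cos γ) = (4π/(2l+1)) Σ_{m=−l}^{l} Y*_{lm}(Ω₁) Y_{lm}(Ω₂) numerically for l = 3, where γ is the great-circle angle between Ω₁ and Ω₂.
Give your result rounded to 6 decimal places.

0.152115

Expand P_3 via completeness: Σ_{m} conj(Y_{3,m}) at Ω₁ times Y_{3,m} at Ω₂ —
  term(m=-3) = 0.00371 - 0.00040j   from Y*(Ω₁)=0.00575 - 0.00686j, Y(Ω₂)=0.30054 + 0.28869j
  term(m=-2) = -0.00122 - 0.00179j   from Y*(Ω₁)=-0.00444 - 0.07568j, Y(Ω₂)=0.02457 - 0.01463j
  term(m=-1) = 0.04893 - 0.09227j   from Y*(Ω₁)=-0.23612 - 0.22267j, Y(Ω₂)=0.08537 + 0.31026j
  term(m=+0) = -0.01811 + 0.00000j   from Y*(Ω₁)=-0.57855 + 0.00000j, Y(Ω₂)=0.03131 + 0.00000j
  term(m=+1) = 0.04893 + 0.09227j   from Y*(Ω₁)=0.23612 - 0.22267j, Y(Ω₂)=-0.08537 + 0.31026j
  term(m=+2) = -0.00122 + 0.00179j   from Y*(Ω₁)=-0.00444 + 0.07568j, Y(Ω₂)=0.02457 + 0.01463j
  term(m=+3) = 0.00371 + 0.00040j   from Y*(Ω₁)=-0.00575 - 0.00686j, Y(Ω₂)=-0.30054 + 0.28869j
Σ over m = 0.08473 + 0.00000j; ×(4π/7) → 0.15211 + 0.00000j. Real part: 0.152115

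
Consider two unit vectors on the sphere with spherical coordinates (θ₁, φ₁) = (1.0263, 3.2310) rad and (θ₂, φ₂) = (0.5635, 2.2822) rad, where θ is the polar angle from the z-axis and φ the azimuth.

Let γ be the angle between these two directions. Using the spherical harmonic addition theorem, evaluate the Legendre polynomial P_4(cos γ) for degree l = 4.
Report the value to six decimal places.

-0.408806

Addition theorem: P_4(cos γ) = (4π/9) Σ_m Y*_{lm}(Ω₁) Y_{lm}(Ω₂), m = −4…4:
  term(m=-4) = -0.006776-0.005190i   from Y*(Ω₁)=+0.221928+0.082934i, Y(Ω₂)=-0.034458-0.010507i
  term(m=-3) = -0.062608+0.019038i   from Y*(Ω₁)=-0.391279-0.107541i, Y(Ω₂)=+0.136337-0.086126i
  term(m=-2) = -0.026362+0.077774i   from Y*(Ω₁)=+0.211521+0.038231i, Y(Ω₂)=-0.056332+0.377869i
  term(m=-1) = -0.058622-0.081768i   from Y*(Ω₁)=+0.234213+0.020996i, Y(Ω₂)=-0.279346-0.324078i
  term(m=+0) = +0.015950+0.000000i   from Y*(Ω₁)=-0.267600-0.000000i, Y(Ω₂)=-0.059602+0.000000i
  term(m=+1) = -0.058622+0.081768i   from Y*(Ω₁)=-0.234213+0.020996i, Y(Ω₂)=+0.279346-0.324078i
  term(m=+2) = -0.026362-0.077774i   from Y*(Ω₁)=+0.211521-0.038231i, Y(Ω₂)=-0.056332-0.377869i
  term(m=+3) = -0.062608-0.019038i   from Y*(Ω₁)=+0.391279-0.107541i, Y(Ω₂)=-0.136337-0.086126i
  term(m=+4) = -0.006776+0.005190i   from Y*(Ω₁)=+0.221928-0.082934i, Y(Ω₂)=-0.034458+0.010507i
Σ over m = -0.292786+0.000000i; ×(4π/9) → -0.408806+0.000000i. Real part: -0.408806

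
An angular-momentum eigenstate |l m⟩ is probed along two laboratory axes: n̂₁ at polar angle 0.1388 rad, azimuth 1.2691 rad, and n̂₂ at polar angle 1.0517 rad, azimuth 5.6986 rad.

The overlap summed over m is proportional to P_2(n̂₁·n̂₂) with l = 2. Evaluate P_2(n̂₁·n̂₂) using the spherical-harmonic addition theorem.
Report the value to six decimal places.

Summing Y*_{l m}(θ₁,φ₁)·Y_{l m}(θ₂,φ₂) over m ∈ [−2, 2]; prefactor 4π/(2·2+1) = 2.513274:
  [-2]  conj(Y_{2,-2})(Ω₁) = -0.00609 + 0.00420j ; Y_{2,-2}(Ω₂) = 0.11384 + 0.26804j ; Δ = -0.00182 - 0.00115j
  [-1]  conj(Y_{2,-1})(Ω₁) = 0.03145 + 0.10108j ; Y_{2,-1}(Ω₂) = 0.27751 + 0.18364j ; Δ = -0.00983 + 0.03383j
  [+0]  conj(Y_{2,0})(Ω₁) = 0.61267 + 0.00000j ; Y_{2,0}(Ω₂) = -0.08253 + 0.00000j ; Δ = -0.05056 + 0.00000j
  [+1]  conj(Y_{2,1})(Ω₁) = -0.03145 + 0.10108j ; Y_{2,1}(Ω₂) = -0.27751 + 0.18364j ; Δ = -0.00983 - 0.03383j
  [+2]  conj(Y_{2,2})(Ω₁) = -0.00609 - 0.00420j ; Y_{2,2}(Ω₂) = 0.11384 - 0.26804j ; Δ = -0.00182 + 0.00115j
Σ over m = -0.07386 - 0.00000j; ×(4π/5) → -0.18564 - 0.00000j. Real part: -0.185638

-0.185638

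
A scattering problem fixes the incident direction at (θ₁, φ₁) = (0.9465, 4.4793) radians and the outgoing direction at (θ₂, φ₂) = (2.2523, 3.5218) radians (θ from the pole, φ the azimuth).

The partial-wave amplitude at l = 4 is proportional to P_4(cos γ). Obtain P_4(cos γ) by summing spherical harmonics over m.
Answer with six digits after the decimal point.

0.374885

Term-by-term m-sum for l=4 (normalisation 4π/9 = 1.396263):
  m=-4: Y*=(0.114297, -0.154014)  Y=(0.008041, -0.160787)  product (-0.023844, -0.019616)
  m=-3: Y*=(0.251544, 0.299088)  Y=(0.154031, -0.335702)  product (0.139150, -0.038375)
  m=-2: Y*=(-0.273784, 0.137759)  Y=(0.259921, -0.247247)  product (-0.037102, 0.103499)
  m=-1: Y*=(0.031526, 0.132794)  Y=(-0.047722, 0.019072)  product (-0.004037, -0.005736)
  m=+0: Y*=(-0.334733, -0.000000)  Y=(-0.358968, 0.000000)  product (0.120159, 0.000000)
  m=+1: Y*=(-0.031526, 0.132794)  Y=(0.047722, 0.019072)  product (-0.004037, 0.005736)
  m=+2: Y*=(-0.273784, -0.137759)  Y=(0.259921, 0.247247)  product (-0.037102, -0.103499)
  m=+3: Y*=(-0.251544, 0.299088)  Y=(-0.154031, -0.335702)  product (0.139150, 0.038375)
  m=+4: Y*=(0.114297, 0.154014)  Y=(0.008041, 0.160787)  product (-0.023844, 0.019616)
Accumulated sum (0.268491, 0.000000); after 4π/(2l+1) scaling, (0.374885, 0.000000) ⇒ P_4 = 0.374885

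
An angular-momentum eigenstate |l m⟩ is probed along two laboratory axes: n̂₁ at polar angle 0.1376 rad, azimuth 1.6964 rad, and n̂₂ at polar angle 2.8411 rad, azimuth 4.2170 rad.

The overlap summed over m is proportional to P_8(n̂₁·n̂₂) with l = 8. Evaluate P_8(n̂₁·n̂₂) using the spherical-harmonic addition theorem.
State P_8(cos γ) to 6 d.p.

Expand P_8 via completeness: Σ_{m} conj(Y_{8,m}) at Ω₁ times Y_{8,m} at Ω₂ —
  m=-8: 0.00000 + 0.00000j × -0.00002 - 0.00002j = 0.00000 - 0.00000j  (running Σ = 0.00000 - 0.00000j)
  m=-7: 0.00000 - 0.00000j × 0.00013 - 0.00037j = -0.00000 - 0.00000j  (running Σ = -0.00000 - 0.00000j)
  m=-6: -0.00003 - 0.00002j × 0.00317 - 0.00054j = -0.00000 - 0.00000j  (running Σ = -0.00000 - 0.00000j)
  m=-5: -0.00027 + 0.00037j × 0.01163 + 0.01484j = -0.00001 + 0.00000j  (running Σ = -0.00001 + 0.00000j)
  m=-4: 0.00400 + 0.00220j × -0.03254 + 0.07472j = -0.00029 + 0.00023j  (running Σ = -0.00030 + 0.00023j)
  m=-3: 0.01235 - 0.03122j × -0.25317 + 0.02148j = -0.00246 + 0.00817j  (running Σ = -0.00276 + 0.00840j)
  m=-2: -0.16923 - 0.04343j × -0.28929 - 0.44153j = 0.02978 + 0.08728j  (running Σ = 0.02702 + 0.09568j)
  m=-1: -0.07148 + 0.56610j × 0.26987 - 0.49945j = 0.26344 + 0.18847j  (running Σ = 0.29047 + 0.28415j)
  m=0: 0.79895 + 0.00000j × -0.08867 + 0.00000j = -0.07084 + 0.00000j  (running Σ = 0.21962 + 0.28415j)
  m=1: 0.07148 + 0.56610j × -0.26987 - 0.49945j = 0.26344 - 0.18847j  (running Σ = 0.48307 + 0.09568j)
  m=2: -0.16923 + 0.04343j × -0.28929 + 0.44153j = 0.02978 - 0.08728j  (running Σ = 0.51285 + 0.00840j)
  m=3: -0.01235 - 0.03122j × 0.25317 + 0.02148j = -0.00246 - 0.00817j  (running Σ = 0.51039 + 0.00023j)
  m=4: 0.00400 - 0.00220j × -0.03254 - 0.07472j = -0.00029 - 0.00023j  (running Σ = 0.51010 + 0.00000j)
  m=5: 0.00027 + 0.00037j × -0.01163 + 0.01484j = -0.00001 - 0.00000j  (running Σ = 0.51009 - 0.00000j)
  m=6: -0.00003 + 0.00002j × 0.00317 + 0.00054j = -0.00000 + 0.00000j  (running Σ = 0.51009 - 0.00000j)
  m=7: -0.00000 - 0.00000j × -0.00013 - 0.00037j = -0.00000 + 0.00000j  (running Σ = 0.51009 - 0.00000j)
  m=8: 0.00000 - 0.00000j × -0.00002 + 0.00002j = 0.00000 + 0.00000j  (running Σ = 0.51009 + 0.00000j)
Σ over m = 0.51009 + 0.00000j; ×(4π/17) → 0.37706 + 0.00000j. Real part: 0.377055

0.377055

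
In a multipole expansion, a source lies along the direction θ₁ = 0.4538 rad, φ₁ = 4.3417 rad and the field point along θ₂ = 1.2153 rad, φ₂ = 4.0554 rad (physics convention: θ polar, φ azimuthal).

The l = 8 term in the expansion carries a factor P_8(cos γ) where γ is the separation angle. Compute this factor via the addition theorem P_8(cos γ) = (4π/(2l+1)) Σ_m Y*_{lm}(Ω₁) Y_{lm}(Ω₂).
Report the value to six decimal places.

Expand P_8 via completeness: Σ_{m} conj(Y_{8,m}) at Ω₁ times Y_{8,m} at Ω₂ —
  term(m=-8) = -0.000142+0.000163i   from Y*(Ω₁)=-0.000692-0.000123i, Y(Ω₂)=+0.159024-0.263185i
  term(m=-7) = -0.001106+0.002390i   from Y*(Ω₁)=+0.002998-0.004925i, Y(Ω₂)=-0.453722+0.051704i
  term(m=-6) = -0.000908+0.006135i   from Y*(Ω₁)=+0.018054+0.023586i, Y(Ω₂)=+0.145418+0.149830i
  term(m=-5) = -0.003631-0.025899i   from Y*(Ω₁)=-0.103606+0.030090i, Y(Ω₂)=-0.034631+0.239923i
  term(m=-4) = -0.036126-0.079695i   from Y*(Ω₁)=+0.024623-0.278960i, Y(Ω₂)=+0.272136-0.153524i
  term(m=-3) = +0.034063+0.039478i   from Y*(Ω₁)=+0.441627+0.218105i, Y(Ω₂)=+0.097498+0.041241i
  term(m=-2) = +0.131571+0.084816i   from Y*(Ω₁)=-0.353135+0.323337i, Y(Ω₂)=-0.083044-0.316218i
  term(m=-1) = +0.000384+0.000113i   from Y*(Ω₁)=+0.003242+0.008341i, Y(Ω₂)=+0.027337-0.035443i
  term(m=+0) = +0.155452+0.000000i   from Y*(Ω₁)=-0.476429-0.000000i, Y(Ω₂)=-0.326285+0.000000i
  term(m=+1) = +0.000384-0.000113i   from Y*(Ω₁)=-0.003242+0.008341i, Y(Ω₂)=-0.027337-0.035443i
  term(m=+2) = +0.131571-0.084816i   from Y*(Ω₁)=-0.353135-0.323337i, Y(Ω₂)=-0.083044+0.316218i
  term(m=+3) = +0.034063-0.039478i   from Y*(Ω₁)=-0.441627+0.218105i, Y(Ω₂)=-0.097498+0.041241i
  term(m=+4) = -0.036126+0.079695i   from Y*(Ω₁)=+0.024623+0.278960i, Y(Ω₂)=+0.272136+0.153524i
  term(m=+5) = -0.003631+0.025899i   from Y*(Ω₁)=+0.103606+0.030090i, Y(Ω₂)=+0.034631+0.239923i
  term(m=+6) = -0.000908-0.006135i   from Y*(Ω₁)=+0.018054-0.023586i, Y(Ω₂)=+0.145418-0.149830i
  term(m=+7) = -0.001106-0.002390i   from Y*(Ω₁)=-0.002998-0.004925i, Y(Ω₂)=+0.453722+0.051704i
  term(m=+8) = -0.000142-0.000163i   from Y*(Ω₁)=-0.000692+0.000123i, Y(Ω₂)=+0.159024+0.263185i
Total Σ_m = +0.403660-0.000000i. Multiply by 0.739198: +0.298385-0.000000i. P_8(cos γ) = 0.298385

0.298385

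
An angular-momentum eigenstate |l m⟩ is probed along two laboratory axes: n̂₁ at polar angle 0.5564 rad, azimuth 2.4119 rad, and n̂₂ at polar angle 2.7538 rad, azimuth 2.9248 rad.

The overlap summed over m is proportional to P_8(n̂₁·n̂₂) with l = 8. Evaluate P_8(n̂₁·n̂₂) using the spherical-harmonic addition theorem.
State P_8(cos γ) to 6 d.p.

0.240337

Term-by-term m-sum for l=8 (normalisation 4π/17 = 0.739198):
  [-8]  conj(Y_{8,-8})(Ω₁) = (0.002815, 0.001345) ; Y_{8,-8}(Ω₂) = (-0.000035, 0.000213) ; Δ = (-0.000000, 0.000001)
  [-7]  conj(Y_{8,-7})(Ω₁) = (-0.007729, -0.018516) ; Y_{8,-7}(Ω₂) = (0.000112, 0.002107) ; Δ = (0.000038, -0.000018)
  [-6]  conj(Y_{8,-6})(Ω₁) = (-0.026303, 0.075743) ; Y_{8,-6}(Ω₂) = (0.003481, 0.012575) ; Δ = (-0.001044, -0.000067)
  [-5]  conj(Y_{8,-5})(Ω₁) = (0.193871, -0.107649) ; Y_{8,-5}(Ω₂) = (0.026835, 0.050697) ; Δ = (0.010660, 0.006940)
  [-4]  conj(Y_{8,-4})(Ω₁) = (-0.411940, -0.093339) ; Y_{8,-4}(Ω₂) = (0.118407, 0.139547) ; Δ = (-0.035751, -0.068537)
  [-3]  conj(Y_{8,-3})(Ω₁) = (0.286898, 0.403333) ; Y_{8,-3}(Ω₂) = (0.325766, 0.247843) ; Δ = (-0.006502, 0.202498)
  [-2]  conj(Y_{8,-2})(Ω₁) = (0.020572, -0.183886) ; Y_{8,-2}(Ω₂) = (0.513257, 0.237621) ; Δ = (0.054254, -0.089492)
  [-1]  conj(Y_{8,-1})(Ω₁) = (0.252220, -0.225576) ; Y_{8,-1}(Ω₂) = (0.258331, 0.056899) ; Δ = (0.077991, -0.043922)
  [+0]  conj(Y_{8,0})(Ω₁) = (-0.310682, -0.000000) ; Y_{8,0}(Ω₂) = (-0.405046, 0.000000) ; Δ = (0.125840, 0.000000)
  [+1]  conj(Y_{8,1})(Ω₁) = (-0.252220, -0.225576) ; Y_{8,1}(Ω₂) = (-0.258331, 0.056899) ; Δ = (0.077991, 0.043922)
  [+2]  conj(Y_{8,2})(Ω₁) = (0.020572, 0.183886) ; Y_{8,2}(Ω₂) = (0.513257, -0.237621) ; Δ = (0.054254, 0.089492)
  [+3]  conj(Y_{8,3})(Ω₁) = (-0.286898, 0.403333) ; Y_{8,3}(Ω₂) = (-0.325766, 0.247843) ; Δ = (-0.006502, -0.202498)
  [+4]  conj(Y_{8,4})(Ω₁) = (-0.411940, 0.093339) ; Y_{8,4}(Ω₂) = (0.118407, -0.139547) ; Δ = (-0.035751, 0.068537)
  [+5]  conj(Y_{8,5})(Ω₁) = (-0.193871, -0.107649) ; Y_{8,5}(Ω₂) = (-0.026835, 0.050697) ; Δ = (0.010660, -0.006940)
  [+6]  conj(Y_{8,6})(Ω₁) = (-0.026303, -0.075743) ; Y_{8,6}(Ω₂) = (0.003481, -0.012575) ; Δ = (-0.001044, 0.000067)
  [+7]  conj(Y_{8,7})(Ω₁) = (0.007729, -0.018516) ; Y_{8,7}(Ω₂) = (-0.000112, 0.002107) ; Δ = (0.000038, 0.000018)
  [+8]  conj(Y_{8,8})(Ω₁) = (0.002815, -0.001345) ; Y_{8,8}(Ω₂) = (-0.000035, -0.000213) ; Δ = (-0.000000, -0.000001)
Σ over m = (0.325132, -0.000000); ×(4π/17) → (0.240337, -0.000000). Real part: 0.240337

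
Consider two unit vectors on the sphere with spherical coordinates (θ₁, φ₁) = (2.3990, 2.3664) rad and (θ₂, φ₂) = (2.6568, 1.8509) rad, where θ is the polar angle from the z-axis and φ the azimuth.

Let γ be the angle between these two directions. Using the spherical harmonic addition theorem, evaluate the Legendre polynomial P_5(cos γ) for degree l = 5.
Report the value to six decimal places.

0.150299

Term-by-term m-sum for l=5 (normalisation 4π/11 = 1.142397):
  [-5]  conj(Y_{5,-5})(Ω₁) = +0.048705-0.043971i ; Y_{5,-5}(Ω₂) = -0.010055-0.001729i ; Δ = -0.000566+0.000358i
  [-4]  conj(Y_{5,-4})(Ω₁) = +0.225882+0.009226i ; Y_{5,-4}(Ω₂) = -0.026663+0.055143i ; Δ = -0.006531+0.012210i
  [-3]  conj(Y_{5,-3})(Ω₁) = +0.284689+0.302678i ; Y_{5,-3}(Ω₂) = +0.157662+0.141232i ; Δ = +0.002137+0.087928i
  [-2]  conj(Y_{5,-2})(Ω₁) = -0.007320+0.358601i ; Y_{5,-2}(Ω₂) = +0.372012-0.233340i ; Δ = +0.080953+0.135112i
  [-1]  conj(Y_{5,-1})(Ω₁) = +0.063788-0.062499i ; Y_{5,-1}(Ω₂) = -0.120056-0.417343i ; Δ = -0.033742-0.019118i
  [+0]  conj(Y_{5,0})(Ω₁) = +0.382041-0.000000i ; Y_{5,0}(Ω₂) = +0.123189+0.000000i ; Δ = +0.047063+0.000000i
  [+1]  conj(Y_{5,1})(Ω₁) = -0.063788-0.062499i ; Y_{5,1}(Ω₂) = +0.120056-0.417343i ; Δ = -0.033742+0.019118i
  [+2]  conj(Y_{5,2})(Ω₁) = -0.007320-0.358601i ; Y_{5,2}(Ω₂) = +0.372012+0.233340i ; Δ = +0.080953-0.135112i
  [+3]  conj(Y_{5,3})(Ω₁) = -0.284689+0.302678i ; Y_{5,3}(Ω₂) = -0.157662+0.141232i ; Δ = +0.002137-0.087928i
  [+4]  conj(Y_{5,4})(Ω₁) = +0.225882-0.009226i ; Y_{5,4}(Ω₂) = -0.026663-0.055143i ; Δ = -0.006531-0.012210i
  [+5]  conj(Y_{5,5})(Ω₁) = -0.048705-0.043971i ; Y_{5,5}(Ω₂) = +0.010055-0.001729i ; Δ = -0.000566-0.000358i
Accumulated sum +0.131565-0.000000i; after 4π/(2l+1) scaling, +0.150299-0.000000i ⇒ P_5 = 0.150299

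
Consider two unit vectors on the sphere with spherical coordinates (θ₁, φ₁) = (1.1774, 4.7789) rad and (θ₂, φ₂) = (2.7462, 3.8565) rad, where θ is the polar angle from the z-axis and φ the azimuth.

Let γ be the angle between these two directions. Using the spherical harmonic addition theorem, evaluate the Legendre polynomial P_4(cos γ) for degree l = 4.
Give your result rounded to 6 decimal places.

Addition theorem: P_4(cos γ) = (4π/9) Σ_m Y*_{lm}(Ω₁) Y_{lm}(Ω₂), m = −4…4:
  [-4]  conj(Y_{4,-4})(Ω₁) = 0.31071 + 0.08467j ; Y_{4,-4}(Ω₂) = -0.00936 - 0.00271j ; Δ = -0.00268 - 0.00163j
  [-3]  conj(Y_{4,-3})(Ω₁) = -0.07493 + 0.37053j ; Y_{4,-3}(Ω₂) = -0.03584 - 0.05543j ; Δ = 0.02322 - 0.00913j
  [-2]  conj(Y_{4,-2})(Ω₁) = -0.00808 - 0.00108j ; Y_{4,-2}(Ω₂) = 0.03460 - 0.24379j ; Δ = -0.00054 + 0.00193j
  [-1]  conj(Y_{4,-1})(Ω₁) = -0.02195 + 0.32947j ; Y_{4,-1}(Ω₂) = 0.37607 - 0.32647j ; Δ = 0.09931 + 0.13107j
  [+0]  conj(Y_{4,0})(Ω₁) = -0.06903 + 0.00000j ; Y_{4,0}(Ω₂) = 0.30002 + 0.00000j ; Δ = -0.02071 + 0.00000j
  [+1]  conj(Y_{4,1})(Ω₁) = 0.02195 + 0.32947j ; Y_{4,1}(Ω₂) = -0.37607 - 0.32647j ; Δ = 0.09931 - 0.13107j
  [+2]  conj(Y_{4,2})(Ω₁) = -0.00808 + 0.00108j ; Y_{4,2}(Ω₂) = 0.03460 + 0.24379j ; Δ = -0.00054 - 0.00193j
  [+3]  conj(Y_{4,3})(Ω₁) = 0.07493 + 0.37053j ; Y_{4,3}(Ω₂) = 0.03584 - 0.05543j ; Δ = 0.02322 + 0.00913j
  [+4]  conj(Y_{4,4})(Ω₁) = 0.31071 - 0.08467j ; Y_{4,4}(Ω₂) = -0.00936 + 0.00271j ; Δ = -0.00268 + 0.00163j
Σ over m = 0.21791 - 0.00000j; ×(4π/9) → 0.30427 - 0.00000j. Real part: 0.304267

0.304267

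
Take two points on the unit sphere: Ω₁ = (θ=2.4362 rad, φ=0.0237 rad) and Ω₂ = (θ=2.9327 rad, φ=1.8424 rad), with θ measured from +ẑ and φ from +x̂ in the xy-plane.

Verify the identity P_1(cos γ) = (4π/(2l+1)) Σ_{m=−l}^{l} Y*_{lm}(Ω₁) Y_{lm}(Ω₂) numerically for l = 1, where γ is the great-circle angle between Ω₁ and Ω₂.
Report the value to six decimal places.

0.711816

Expand P_1 via completeness: Σ_{m} conj(Y_{1,m}) at Ω₁ times Y_{1,m} at Ω₂ —
  m=-1: +0.223932+0.005308i × -0.019221-0.069021i = -0.003938-0.015558i  (running Σ = -0.003938-0.015558i)
  m=0: -0.372001-0.000000i × -0.477981+0.000000i = +0.177809+0.000000i  (running Σ = +0.173871-0.015558i)
  m=1: -0.223932+0.005308i × +0.019221-0.069021i = -0.003938+0.015558i  (running Σ = +0.169934+0.000000i)
Accumulated sum +0.169934+0.000000i; after 4π/(2l+1) scaling, +0.711816+0.000000i ⇒ P_1 = 0.711816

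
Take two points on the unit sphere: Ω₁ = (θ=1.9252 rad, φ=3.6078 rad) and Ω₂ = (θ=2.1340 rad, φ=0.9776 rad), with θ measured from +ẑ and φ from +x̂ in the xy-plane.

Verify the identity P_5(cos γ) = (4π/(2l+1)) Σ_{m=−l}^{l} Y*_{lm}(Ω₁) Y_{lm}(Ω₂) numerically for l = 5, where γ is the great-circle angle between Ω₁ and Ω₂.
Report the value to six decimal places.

Addition theorem: P_5(cos γ) = (4π/11) Σ_m Y*_{lm}(Ω₁) Y_{lm}(Ω₂), m = −5…5:
  term(m=-5) = 0.05633 + 0.03728j   from Y*(Ω₁)=0.23206 - 0.24404j, Y(Ω₂)=0.03505 + 0.19752j
  term(m=-4) = -0.07215 - 0.14038j   from Y*(Ω₁)=0.11420 - 0.37714j, Y(Ω₂)=0.28789 - 0.27849j
  term(m=-3) = -0.00029 + 0.00783j   from Y*(Ω₁)=-0.00410 - 0.02358j, Y(Ω₂)=-0.32027 - 0.06786j
  term(m=-2) = 0.01613 - 0.02643j   from Y*(Ω₁)=0.19689 + 0.26534j, Y(Ω₂)=-0.03514 - 0.08687j
  term(m=-1) = -0.03476 + 0.01950j   from Y*(Ω₁)=0.10235 + 0.05150j, Y(Ω₂)=-0.19444 + 0.28840j
  term(m=+0) = 0.00314 + 0.00000j   from Y*(Ω₁)=-0.30372 + 0.00000j, Y(Ω₂)=-0.01034 + 0.00000j
  term(m=+1) = -0.03476 - 0.01950j   from Y*(Ω₁)=-0.10235 + 0.05150j, Y(Ω₂)=0.19444 + 0.28840j
  term(m=+2) = 0.01613 + 0.02643j   from Y*(Ω₁)=0.19689 - 0.26534j, Y(Ω₂)=-0.03514 + 0.08687j
  term(m=+3) = -0.00029 - 0.00783j   from Y*(Ω₁)=0.00410 - 0.02358j, Y(Ω₂)=0.32027 - 0.06786j
  term(m=+4) = -0.07215 + 0.14038j   from Y*(Ω₁)=0.11420 + 0.37714j, Y(Ω₂)=0.28789 + 0.27849j
  term(m=+5) = 0.05633 - 0.03728j   from Y*(Ω₁)=-0.23206 - 0.24404j, Y(Ω₂)=-0.03505 + 0.19752j
Σ over m = -0.06632 + 0.00000j; ×(4π/11) → -0.07576 + 0.00000j. Real part: -0.075760

-0.075760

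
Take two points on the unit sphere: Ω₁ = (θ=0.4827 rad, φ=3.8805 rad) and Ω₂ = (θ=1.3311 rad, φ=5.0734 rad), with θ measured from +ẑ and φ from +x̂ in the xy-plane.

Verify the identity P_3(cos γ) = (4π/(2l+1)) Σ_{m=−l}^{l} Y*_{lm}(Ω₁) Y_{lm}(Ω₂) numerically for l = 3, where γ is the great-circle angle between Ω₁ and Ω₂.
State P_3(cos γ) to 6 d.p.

-0.431391

Expand P_3 via completeness: Σ_{m} conj(Y_{3,m}) at Ω₁ times Y_{3,m} at Ω₂ —
  m=-3: 0.02512 - 0.03332j × -0.33785 - 0.17924j = -0.01446 + 0.00676j  (running Σ = -0.01446 + 0.00676j)
  m=-2: 0.01811 + 0.19419j × -0.17182 + 0.15132j = -0.03250 - 0.03063j  (running Σ = -0.04695 - 0.02387j)
  m=-1: -0.32410 - 0.29528j × -0.07964 - 0.21093j = -0.03647 + 0.09188j  (running Σ = -0.08343 + 0.06801j)
  m=0: 0.30499 + 0.00000j × -0.24082 + 0.00000j = -0.07345 + 0.00000j  (running Σ = -0.15688 + 0.06801j)
  m=1: 0.32410 - 0.29528j × 0.07964 - 0.21093j = -0.03647 - 0.09188j  (running Σ = -0.19335 - 0.02387j)
  m=2: 0.01811 - 0.19419j × -0.17182 - 0.15132j = -0.03250 + 0.03063j  (running Σ = -0.22585 + 0.00676j)
  m=3: -0.02512 - 0.03332j × 0.33785 - 0.17924j = -0.01446 - 0.00676j  (running Σ = -0.24030 - 0.00000j)
Total Σ_m = -0.24030 - 0.00000j. Multiply by 1.795196: -0.43139 - 0.00000j. P_3(cos γ) = -0.431391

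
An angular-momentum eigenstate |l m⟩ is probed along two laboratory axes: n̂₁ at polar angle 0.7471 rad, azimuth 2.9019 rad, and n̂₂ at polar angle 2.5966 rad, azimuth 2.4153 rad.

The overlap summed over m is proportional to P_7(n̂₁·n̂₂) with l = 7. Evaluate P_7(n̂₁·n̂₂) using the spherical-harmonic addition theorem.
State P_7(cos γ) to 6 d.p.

Term-by-term m-sum for l=7 (normalisation 4π/15 = 0.837758):
  term(m=-7) = (-0.000162, -0.000044)   from Y*(Ω₁)=(0.003574, 0.033258), Y(Ω₂)=(-0.001827, 0.004688)
  term(m=-6) = (0.004094, -0.000924)   from Y*(Ω₁)=(0.017871, -0.133944), Y(Ω₂)=(0.010784, 0.029124)
  term(m=-5) = (-0.028290, 0.024247)   from Y*(Ω₁)=(-0.115981, 0.296968), Y(Ω₂)=(0.103123, 0.054988)
  term(m=-4) = (0.049639, -0.125883)   from Y*(Ω₁)=(0.263626, -0.375569), Y(Ω₂)=(0.286696, -0.069073)
  term(m=-3) = (0.016469, 0.147762)   from Y*(Ω₁)=(-0.232590, 0.203618), Y(Ω₂)=(0.274770, -0.394747)
  term(m=-2) = (0.032853, 0.048269)   from Y*(Ω₁)=(-0.130646, 0.067914), Y(Ω₂)=(-0.046767, -0.393777)
  term(m=-1) = (0.036234, 0.019169)   from Y*(Ω₁)=(0.373014, -0.091161), Y(Ω₂)=(0.079814, 0.070895)
  term(m=+0) = (0.014746, 0.000000)   from Y*(Ω₁)=(0.033786, -0.000000), Y(Ω₂)=(0.436462, 0.000000)
  term(m=+1) = (0.036234, -0.019169)   from Y*(Ω₁)=(-0.373014, -0.091161), Y(Ω₂)=(-0.079814, 0.070895)
  term(m=+2) = (0.032853, -0.048269)   from Y*(Ω₁)=(-0.130646, -0.067914), Y(Ω₂)=(-0.046767, 0.393777)
  term(m=+3) = (0.016469, -0.147762)   from Y*(Ω₁)=(0.232590, 0.203618), Y(Ω₂)=(-0.274770, -0.394747)
  term(m=+4) = (0.049639, 0.125883)   from Y*(Ω₁)=(0.263626, 0.375569), Y(Ω₂)=(0.286696, 0.069073)
  term(m=+5) = (-0.028290, -0.024247)   from Y*(Ω₁)=(0.115981, 0.296968), Y(Ω₂)=(-0.103123, 0.054988)
  term(m=+6) = (0.004094, 0.000924)   from Y*(Ω₁)=(0.017871, 0.133944), Y(Ω₂)=(0.010784, -0.029124)
  term(m=+7) = (-0.000162, 0.000044)   from Y*(Ω₁)=(-0.003574, 0.033258), Y(Ω₂)=(0.001827, 0.004688)
Accumulated sum (0.236419, -0.000000); after 4π/(2l+1) scaling, (0.198062, -0.000000) ⇒ P_7 = 0.198062

0.198062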